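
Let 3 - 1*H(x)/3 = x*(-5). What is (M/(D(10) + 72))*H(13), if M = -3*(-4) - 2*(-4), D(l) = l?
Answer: 2040/41 ≈ 49.756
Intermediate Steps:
H(x) = 9 + 15*x (H(x) = 9 - 3*x*(-5) = 9 - (-15)*x = 9 + 15*x)
M = 20 (M = 12 + 8 = 20)
(M/(D(10) + 72))*H(13) = (20/(10 + 72))*(9 + 15*13) = (20/82)*(9 + 195) = (20*(1/82))*204 = (10/41)*204 = 2040/41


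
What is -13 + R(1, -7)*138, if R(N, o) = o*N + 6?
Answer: -151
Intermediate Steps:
R(N, o) = 6 + N*o (R(N, o) = N*o + 6 = 6 + N*o)
-13 + R(1, -7)*138 = -13 + (6 + 1*(-7))*138 = -13 + (6 - 7)*138 = -13 - 1*138 = -13 - 138 = -151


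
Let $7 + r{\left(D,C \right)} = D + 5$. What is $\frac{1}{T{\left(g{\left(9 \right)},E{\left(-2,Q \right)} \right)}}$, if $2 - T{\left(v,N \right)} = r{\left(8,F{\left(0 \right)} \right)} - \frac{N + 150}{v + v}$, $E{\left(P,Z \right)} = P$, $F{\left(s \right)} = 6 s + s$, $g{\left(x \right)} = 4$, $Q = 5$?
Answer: $\frac{2}{29} \approx 0.068966$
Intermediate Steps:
$F{\left(s \right)} = 7 s$
$r{\left(D,C \right)} = -2 + D$ ($r{\left(D,C \right)} = -7 + \left(D + 5\right) = -7 + \left(5 + D\right) = -2 + D$)
$T{\left(v,N \right)} = -4 + \frac{150 + N}{2 v}$ ($T{\left(v,N \right)} = 2 - \left(\left(-2 + 8\right) - \frac{N + 150}{v + v}\right) = 2 - \left(6 - \frac{150 + N}{2 v}\right) = -4 + \frac{150 + N}{2 v}$)
$\frac{1}{T{\left(g{\left(9 \right)},E{\left(-2,Q \right)} \right)}} = \frac{1}{\frac{1}{2} \cdot \frac{1}{4} \left(150 - 2 - 32\right)} = \frac{1}{\frac{1}{2} \cdot \frac{1}{4} \cdot 116} = \frac{1}{\frac{29}{2}} = \frac{2}{29}$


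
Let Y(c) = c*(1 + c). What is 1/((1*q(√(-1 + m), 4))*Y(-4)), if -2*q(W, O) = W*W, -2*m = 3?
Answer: 1/15 ≈ 0.066667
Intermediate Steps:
m = -3/2 (m = -½*3 = -3/2 ≈ -1.5000)
q(W, O) = -W²/2 (q(W, O) = -W*W/2 = -W²/2)
1/((1*q(√(-1 + m), 4))*Y(-4)) = 1/((1*(-(√(-1 - 3/2))²/2))*(-4*(1 - 4))) = 1/((1*(-(√(-5/2))²/2))*(-4*(-3))) = 1/((1*(-(I*√10/2)²/2))*12) = 1/((1*(-½*(-5/2)))*12) = 1/((1*(5/4))*12) = 1/((5/4)*12) = 1/15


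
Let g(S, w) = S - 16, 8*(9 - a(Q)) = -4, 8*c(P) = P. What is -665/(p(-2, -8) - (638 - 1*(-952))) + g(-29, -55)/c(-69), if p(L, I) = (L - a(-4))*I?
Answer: 27865/4922 ≈ 5.6613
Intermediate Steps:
c(P) = P/8
a(Q) = 19/2 (a(Q) = 9 - 1/8*(-4) = 9 + 1/2 = 19/2)
g(S, w) = -16 + S
p(L, I) = I*(-19/2 + L) (p(L, I) = (L - 1*19/2)*I = (L - 19/2)*I = (-19/2 + L)*I = I*(-19/2 + L))
-665/(p(-2, -8) - (638 - 1*(-952))) + g(-29, -55)/c(-69) = -665/((1/2)*(-8)*(-19 + 2*(-2)) - (638 - 1*(-952))) + (-16 - 29)/(((1/8)*(-69))) = -665/((1/2)*(-8)*(-19 - 4) - (638 + 952)) - 45/(-69/8) = -665/((1/2)*(-8)*(-23) - 1*1590) - 45*(-8/69) = -665/(92 - 1590) + 120/23 = -665/(-1498) + 120/23 = -665*(-1/1498) + 120/23 = 95/214 + 120/23 = 27865/4922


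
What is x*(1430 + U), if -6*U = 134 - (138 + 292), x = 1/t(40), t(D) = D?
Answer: 2219/60 ≈ 36.983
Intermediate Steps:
x = 1/40 ≈ 0.025000
U = 148/3 (U = -(134 - (138 + 292))/6 = -(134 - 1*430)/6 = -(134 - 430)/6 = -⅙*(-296) = 148/3 ≈ 49.333)
x*(1430 + U) = (1430 + 148/3)/40 = (1/40)*(4438/3) = 2219/60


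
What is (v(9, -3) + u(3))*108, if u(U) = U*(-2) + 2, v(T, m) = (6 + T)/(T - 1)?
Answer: -459/2 ≈ -229.50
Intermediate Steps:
v(T, m) = (6 + T)/(-1 + T)
u(U) = 2 - 2*U (u(U) = -2*U + 2 = 2 - 2*U)
(v(9, -3) + u(3))*108 = ((6 + 9)/(-1 + 9) + (2 - 2*3))*108 = (15/8 + (2 - 6))*108 = ((⅛)*15 - 4)*108 = (15/8 - 4)*108 = -17/8*108 = -459/2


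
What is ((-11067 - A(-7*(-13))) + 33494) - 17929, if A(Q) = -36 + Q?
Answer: 4443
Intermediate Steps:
((-11067 - A(-7*(-13))) + 33494) - 17929 = ((-11067 - (-36 - 7*(-13))) + 33494) - 17929 = ((-11067 - (-36 + 91)) + 33494) - 17929 = ((-11067 - 1*55) + 33494) - 17929 = ((-11067 - 55) + 33494) - 17929 = (-11122 + 33494) - 17929 = 22372 - 17929 = 4443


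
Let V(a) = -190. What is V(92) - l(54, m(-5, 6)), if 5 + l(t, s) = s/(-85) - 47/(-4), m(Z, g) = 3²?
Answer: -66859/340 ≈ -196.64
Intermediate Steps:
m(Z, g) = 9
l(t, s) = 27/4 - s/85 (l(t, s) = -5 + (s/(-85) - 47/(-4)) = -5 + (s*(-1/85) - 47*(-¼)) = -5 + (-s/85 + 47/4) = -5 + (47/4 - s/85) = 27/4 - s/85)
V(92) - l(54, m(-5, 6)) = -190 - (27/4 - 1/85*9) = -190 - (27/4 - 9/85) = -190 - 1*2259/340 = -190 - 2259/340 = -66859/340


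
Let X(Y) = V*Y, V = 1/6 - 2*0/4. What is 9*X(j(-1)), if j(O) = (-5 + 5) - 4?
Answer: -6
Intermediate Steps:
V = ⅙ (V = 1*(⅙) + 0*(¼) = ⅙ + 0 = ⅙ ≈ 0.16667)
j(O) = -4 (j(O) = 0 - 4 = -4)
X(Y) = Y/6
9*X(j(-1)) = 9*((⅙)*(-4)) = 9*(-⅔) = -6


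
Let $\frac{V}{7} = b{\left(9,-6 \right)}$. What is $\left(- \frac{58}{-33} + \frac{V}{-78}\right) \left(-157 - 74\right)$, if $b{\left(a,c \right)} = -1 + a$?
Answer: $- \frac{3122}{13} \approx -240.15$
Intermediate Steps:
$V = 56$ ($V = 7 \left(-1 + 9\right) = 7 \cdot 8 = 56$)
$\left(- \frac{58}{-33} + \frac{V}{-78}\right) \left(-157 - 74\right) = \left(- \frac{58}{-33} + \frac{56}{-78}\right) \left(-157 - 74\right) = \left(\left(-58\right) \left(- \frac{1}{33}\right) + 56 \left(- \frac{1}{78}\right)\right) \left(-231\right) = \left(\frac{58}{33} - \frac{28}{39}\right) \left(-231\right) = \frac{446}{429} \left(-231\right) = - \frac{3122}{13}$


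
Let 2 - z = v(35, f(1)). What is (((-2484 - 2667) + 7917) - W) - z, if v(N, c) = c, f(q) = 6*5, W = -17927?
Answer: 20721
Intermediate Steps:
f(q) = 30
z = -28 (z = 2 - 1*30 = 2 - 30 = -28)
(((-2484 - 2667) + 7917) - W) - z = (((-2484 - 2667) + 7917) - 1*(-17927)) - 1*(-28) = ((-5151 + 7917) + 17927) + 28 = (2766 + 17927) + 28 = 20693 + 28 = 20721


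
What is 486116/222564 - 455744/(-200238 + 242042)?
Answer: -5069413397/581504091 ≈ -8.7178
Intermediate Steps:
486116/222564 - 455744/(-200238 + 242042) = 486116*(1/222564) - 455744/41804 = 121529/55641 - 455744*1/41804 = 121529/55641 - 113936/10451 = -5069413397/581504091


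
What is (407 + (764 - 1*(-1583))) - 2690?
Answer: 64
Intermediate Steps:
(407 + (764 - 1*(-1583))) - 2690 = (407 + (764 + 1583)) - 2690 = (407 + 2347) - 2690 = 2754 - 2690 = 64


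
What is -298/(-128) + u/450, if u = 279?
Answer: 4717/1600 ≈ 2.9481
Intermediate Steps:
-298/(-128) + u/450 = -298/(-128) + 279/450 = -298*(-1/128) + 279*(1/450) = 149/64 + 31/50 = 4717/1600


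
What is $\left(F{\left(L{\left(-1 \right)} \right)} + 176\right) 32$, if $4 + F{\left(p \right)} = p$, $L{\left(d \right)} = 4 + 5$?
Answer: $5792$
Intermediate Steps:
$L{\left(d \right)} = 9$
$F{\left(p \right)} = -4 + p$
$\left(F{\left(L{\left(-1 \right)} \right)} + 176\right) 32 = \left(\left(-4 + 9\right) + 176\right) 32 = \left(5 + 176\right) 32 = 181 \cdot 32 = 5792$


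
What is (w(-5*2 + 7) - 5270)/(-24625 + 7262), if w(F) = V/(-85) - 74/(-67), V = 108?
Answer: 30013596/98882285 ≈ 0.30353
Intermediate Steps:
w(F) = -946/5695 (w(F) = 108/(-85) - 74/(-67) = 108*(-1/85) - 74*(-1/67) = -108/85 + 74/67 = -946/5695)
(w(-5*2 + 7) - 5270)/(-24625 + 7262) = (-946/5695 - 5270)/(-24625 + 7262) = -30013596/5695/(-17363) = -30013596/5695*(-1/17363) = 30013596/98882285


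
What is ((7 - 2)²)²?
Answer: 625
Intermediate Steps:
((7 - 2)²)² = (5²)² = 25² = 625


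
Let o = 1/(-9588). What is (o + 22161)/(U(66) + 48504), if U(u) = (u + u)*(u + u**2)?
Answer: 212479667/6061610304 ≈ 0.035053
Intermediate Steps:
o = -1/9588 ≈ -0.00010430
U(u) = 2*u*(u + u**2) (U(u) = (2*u)*(u + u**2) = 2*u*(u + u**2))
(o + 22161)/(U(66) + 48504) = (-1/9588 + 22161)/(2*66**2*(1 + 66) + 48504) = 212479667/(9588*(2*4356*67 + 48504)) = 212479667/(9588*(583704 + 48504)) = (212479667/9588)/632208 = (212479667/9588)*(1/632208) = 212479667/6061610304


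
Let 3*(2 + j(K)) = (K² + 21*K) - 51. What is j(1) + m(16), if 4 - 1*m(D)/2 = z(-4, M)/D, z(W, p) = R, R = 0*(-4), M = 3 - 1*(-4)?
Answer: -11/3 ≈ -3.6667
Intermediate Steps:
M = 7 (M = 3 + 4 = 7)
j(K) = -19 + 7*K + K²/3 (j(K) = -2 + ((K² + 21*K) - 51)/3 = -2 + (-51 + K² + 21*K)/3 = -2 + (-17 + 7*K + K²/3) = -19 + 7*K + K²/3)
R = 0
z(W, p) = 0
m(D) = 8 (m(D) = 8 - 0/D = 8 - 2*0 = 8 + 0 = 8)
j(1) + m(16) = (-19 + 7*1 + (⅓)*1²) + 8 = (-19 + 7 + (⅓)*1) + 8 = (-19 + 7 + ⅓) + 8 = -35/3 + 8 = -11/3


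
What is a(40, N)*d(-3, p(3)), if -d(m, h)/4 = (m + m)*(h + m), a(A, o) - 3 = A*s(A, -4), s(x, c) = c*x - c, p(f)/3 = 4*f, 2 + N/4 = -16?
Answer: -4939704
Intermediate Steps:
N = -72 (N = -8 + 4*(-16) = -8 - 64 = -72)
p(f) = 12*f (p(f) = 3*(4*f) = 12*f)
s(x, c) = -c + c*x
a(A, o) = 3 + A*(4 - 4*A) (a(A, o) = 3 + A*(-4*(-1 + A)) = 3 + A*(4 - 4*A))
d(m, h) = -8*m*(h + m) (d(m, h) = -4*(m + m)*(h + m) = -4*2*m*(h + m) = -8*m*(h + m))
a(40, N)*d(-3, p(3)) = (3 + 4*40*(1 - 1*40))*(-8*(-3)*(12*3 - 3)) = (3 + 4*40*(1 - 40))*(-8*(-3)*(36 - 3)) = (3 + 4*40*(-39))*(-8*(-3)*33) = (3 - 6240)*792 = -6237*792 = -4939704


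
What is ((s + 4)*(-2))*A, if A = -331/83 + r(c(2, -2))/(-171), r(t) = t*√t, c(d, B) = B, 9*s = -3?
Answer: 7282/249 - 44*I*√2/513 ≈ 29.245 - 0.1213*I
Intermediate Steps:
s = -⅓ (s = (⅑)*(-3) = -⅓ ≈ -0.33333)
r(t) = t^(3/2)
A = -331/83 + 2*I*√2/171 (A = -331/83 + (-2)^(3/2)/(-171) = -331*1/83 - 2*I*√2*(-1/171) = -331/83 + 2*I*√2/171 ≈ -3.988 + 0.01654*I)
((s + 4)*(-2))*A = ((-⅓ + 4)*(-2))*(-331/83 + 2*I*√2/171) = ((11/3)*(-2))*(-331/83 + 2*I*√2/171) = -22*(-331/83 + 2*I*√2/171)/3 = 7282/249 - 44*I*√2/513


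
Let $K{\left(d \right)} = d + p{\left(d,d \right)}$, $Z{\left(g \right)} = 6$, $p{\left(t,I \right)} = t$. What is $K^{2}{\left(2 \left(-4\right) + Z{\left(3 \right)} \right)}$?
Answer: $16$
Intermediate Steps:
$K{\left(d \right)} = 2 d$ ($K{\left(d \right)} = d + d = 2 d$)
$K^{2}{\left(2 \left(-4\right) + Z{\left(3 \right)} \right)} = \left(2 \left(2 \left(-4\right) + 6\right)\right)^{2} = \left(2 \left(-8 + 6\right)\right)^{2} = \left(2 \left(-2\right)\right)^{2} = \left(-4\right)^{2} = 16$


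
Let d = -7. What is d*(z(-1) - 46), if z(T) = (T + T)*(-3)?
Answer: 280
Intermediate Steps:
z(T) = -6*T (z(T) = (2*T)*(-3) = -6*T)
d*(z(-1) - 46) = -7*(-6*(-1) - 46) = -7*(6 - 46) = -7*(-40) = 280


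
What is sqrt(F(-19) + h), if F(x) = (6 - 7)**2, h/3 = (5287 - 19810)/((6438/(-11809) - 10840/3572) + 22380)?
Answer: I*sqrt(7130281840722337022)/2743827076 ≈ 0.97319*I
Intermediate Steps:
h = -459454144653/235969128536 (h = 3*((5287 - 19810)/((6438/(-11809) - 10840/3572) + 22380)) = 3*(-14523/((6438*(-1/11809) - 10840*1/3572) + 22380)) = 3*(-14523/((-6438/11809 - 2710/893) + 22380)) = 3*(-14523/(-37751524/10545437 + 22380)) = 3*(-14523/235969128536/10545437) = 3*(-14523*10545437/235969128536) = 3*(-153151381551/235969128536) = -459454144653/235969128536 ≈ -1.9471)
F(x) = 1 (F(x) = (-1)**2 = 1)
sqrt(F(-19) + h) = sqrt(1 - 459454144653/235969128536) = sqrt(-223485016117/235969128536) = I*sqrt(7130281840722337022)/2743827076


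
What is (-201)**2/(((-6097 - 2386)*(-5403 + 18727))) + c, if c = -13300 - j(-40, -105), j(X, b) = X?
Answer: -1498744584321/113027492 ≈ -13260.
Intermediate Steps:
c = -13260 (c = -13300 - 1*(-40) = -13300 + 40 = -13260)
(-201)**2/(((-6097 - 2386)*(-5403 + 18727))) + c = (-201)**2/(((-6097 - 2386)*(-5403 + 18727))) - 13260 = 40401/((-8483*13324)) - 13260 = 40401/(-113027492) - 13260 = 40401*(-1/113027492) - 13260 = -40401/113027492 - 13260 = -1498744584321/113027492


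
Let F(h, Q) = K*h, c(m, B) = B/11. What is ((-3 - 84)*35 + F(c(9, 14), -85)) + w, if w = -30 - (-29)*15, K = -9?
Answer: -29166/11 ≈ -2651.5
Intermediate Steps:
c(m, B) = B/11 (c(m, B) = B*(1/11) = B/11)
F(h, Q) = -9*h
w = 405 (w = -30 - 29*(-15) = -30 + 435 = 405)
((-3 - 84)*35 + F(c(9, 14), -85)) + w = ((-3 - 84)*35 - 9*14/11) + 405 = (-87*35 - 9*14/11) + 405 = (-3045 - 126/11) + 405 = -33621/11 + 405 = -29166/11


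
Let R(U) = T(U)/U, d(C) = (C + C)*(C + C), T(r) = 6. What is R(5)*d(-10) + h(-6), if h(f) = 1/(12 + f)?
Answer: 2881/6 ≈ 480.17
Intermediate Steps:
d(C) = 4*C² (d(C) = (2*C)*(2*C) = 4*C²)
R(U) = 6/U
R(5)*d(-10) + h(-6) = (6/5)*(4*(-10)²) + 1/(12 - 6) = (6*(⅕))*(4*100) + 1/6 = (6/5)*400 + ⅙ = 480 + ⅙ = 2881/6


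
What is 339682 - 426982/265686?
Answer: 45124162435/132843 ≈ 3.3968e+5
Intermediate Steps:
339682 - 426982/265686 = 339682 - 426982*1/265686 = 339682 - 213491/132843 = 45124162435/132843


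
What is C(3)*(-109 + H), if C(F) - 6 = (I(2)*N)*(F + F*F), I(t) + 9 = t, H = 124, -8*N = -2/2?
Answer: -135/2 ≈ -67.500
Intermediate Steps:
N = ⅛ (N = -(-1)/(4*2) = -⅛*(-1) = ⅛ ≈ 0.12500)
I(t) = -9 + t
C(F) = 6 - 7*F/8 - 7*F²/8 (C(F) = 6 + ((-9 + 2)*(⅛))*(F + F*F) = 6 + (-7*⅛)*(F + F²) = 6 - 7*(F + F²)/8 = 6 + (-7*F/8 - 7*F²/8) = 6 - 7*F/8 - 7*F²/8)
C(3)*(-109 + H) = (6 - 7/8*3 - 7/8*3²)*(-109 + 124) = (6 - 21/8 - 7/8*9)*15 = (6 - 21/8 - 63/8)*15 = -9/2*15 = -135/2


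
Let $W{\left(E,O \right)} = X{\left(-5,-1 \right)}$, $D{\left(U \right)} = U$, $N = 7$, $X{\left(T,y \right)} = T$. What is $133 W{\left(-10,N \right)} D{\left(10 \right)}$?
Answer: $-6650$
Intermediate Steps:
$W{\left(E,O \right)} = -5$
$133 W{\left(-10,N \right)} D{\left(10 \right)} = 133 \left(-5\right) 10 = \left(-665\right) 10 = -6650$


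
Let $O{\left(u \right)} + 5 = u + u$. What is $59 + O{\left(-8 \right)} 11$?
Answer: $-172$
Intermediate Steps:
$O{\left(u \right)} = -5 + 2 u$ ($O{\left(u \right)} = -5 + \left(u + u\right) = -5 + 2 u$)
$59 + O{\left(-8 \right)} 11 = 59 + \left(-5 + 2 \left(-8\right)\right) 11 = 59 + \left(-5 - 16\right) 11 = 59 - 231 = -172$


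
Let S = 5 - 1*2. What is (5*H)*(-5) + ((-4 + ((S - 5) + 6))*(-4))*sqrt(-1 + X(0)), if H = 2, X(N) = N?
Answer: -50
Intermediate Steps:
S = 3 (S = 5 - 2 = 3)
(5*H)*(-5) + ((-4 + ((S - 5) + 6))*(-4))*sqrt(-1 + X(0)) = (5*2)*(-5) + ((-4 + ((3 - 5) + 6))*(-4))*sqrt(-1 + 0) = 10*(-5) + ((-4 + (-2 + 6))*(-4))*sqrt(-1) = -50 + ((-4 + 4)*(-4))*I = -50 + (0*(-4))*I = -50 + 0*I = -50 + 0 = -50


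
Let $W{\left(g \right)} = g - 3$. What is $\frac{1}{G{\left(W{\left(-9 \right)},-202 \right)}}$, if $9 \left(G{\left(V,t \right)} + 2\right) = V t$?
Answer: $\frac{3}{802} \approx 0.0037406$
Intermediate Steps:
$W{\left(g \right)} = -3 + g$ ($W{\left(g \right)} = g - 3 = -3 + g$)
$G{\left(V,t \right)} = -2 + \frac{V t}{9}$
$\frac{1}{G{\left(W{\left(-9 \right)},-202 \right)}} = \frac{1}{-2 + \frac{1}{9} \left(-3 - 9\right) \left(-202\right)} = \frac{1}{-2 + \frac{1}{9} \left(-12\right) \left(-202\right)} = \frac{1}{-2 + \frac{808}{3}} = \frac{1}{\frac{802}{3}} = \frac{3}{802}$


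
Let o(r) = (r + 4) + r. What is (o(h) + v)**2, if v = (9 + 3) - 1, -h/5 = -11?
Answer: 15625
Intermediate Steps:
h = 55 (h = -5*(-11) = 55)
v = 11 (v = 12 - 1 = 11)
o(r) = 4 + 2*r (o(r) = (4 + r) + r = 4 + 2*r)
(o(h) + v)**2 = ((4 + 2*55) + 11)**2 = ((4 + 110) + 11)**2 = (114 + 11)**2 = 125**2 = 15625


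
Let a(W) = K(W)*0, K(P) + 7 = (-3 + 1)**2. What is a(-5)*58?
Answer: 0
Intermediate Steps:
K(P) = -3 (K(P) = -7 + (-3 + 1)**2 = -7 + (-2)**2 = -7 + 4 = -3)
a(W) = 0 (a(W) = -3*0 = 0)
a(-5)*58 = 0*58 = 0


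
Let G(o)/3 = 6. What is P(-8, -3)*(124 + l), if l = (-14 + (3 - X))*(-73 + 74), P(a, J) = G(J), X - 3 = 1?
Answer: 1962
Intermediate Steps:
X = 4 (X = 3 + 1 = 4)
G(o) = 18 (G(o) = 3*6 = 18)
P(a, J) = 18
l = -15 (l = (-14 + (3 - 1*4))*(-73 + 74) = (-14 + (3 - 4))*1 = (-14 - 1)*1 = -15*1 = -15)
P(-8, -3)*(124 + l) = 18*(124 - 15) = 18*109 = 1962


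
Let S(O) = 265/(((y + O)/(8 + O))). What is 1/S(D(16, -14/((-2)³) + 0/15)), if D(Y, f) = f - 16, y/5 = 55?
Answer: -1043/6625 ≈ -0.15743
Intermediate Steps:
y = 275 (y = 5*55 = 275)
D(Y, f) = -16 + f
S(O) = 265*(8 + O)/(275 + O) (S(O) = 265/(((275 + O)/(8 + O))) = 265*((8 + O)/(275 + O)) = 265*(8 + O)/(275 + O))
1/S(D(16, -14/((-2)³) + 0/15)) = 1/(265*(8 + (-16 + (-14/((-2)³) + 0/15)))/(275 + (-16 + (-14/((-2)³) + 0/15)))) = 1/(265*(8 + (-16 + (-14/(-8) + 0*(1/15))))/(275 + (-16 + (-14/(-8) + 0*(1/15))))) = 1/(265*(8 + (-16 + (-14*(-⅛) + 0)))/(275 + (-16 + (-14*(-⅛) + 0)))) = 1/(265*(8 + (-16 + (7/4 + 0)))/(275 + (-16 + (7/4 + 0)))) = 1/(265*(8 + (-16 + 7/4))/(275 + (-16 + 7/4))) = 1/(265*(8 - 57/4)/(275 - 57/4)) = 1/(265*(-25/4)/(1043/4)) = 1/(265*(4/1043)*(-25/4)) = 1/(-6625/1043) = -1043/6625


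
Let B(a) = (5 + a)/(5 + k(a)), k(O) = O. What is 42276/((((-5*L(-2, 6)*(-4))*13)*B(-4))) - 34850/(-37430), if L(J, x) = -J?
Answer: 3077909/37430 ≈ 82.231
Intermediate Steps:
B(a) = 1 (B(a) = (5 + a)/(5 + a) = 1)
42276/((((-5*L(-2, 6)*(-4))*13)*B(-4))) - 34850/(-37430) = 42276/((((-(-5)*(-2)*(-4))*13)*1)) - 34850/(-37430) = 42276/((((-5*2*(-4))*13)*1)) - 34850*(-1/37430) = 42276/(((-10*(-4)*13)*1)) + 3485/3743 = 42276/(((40*13)*1)) + 3485/3743 = 42276/((520*1)) + 3485/3743 = 42276/520 + 3485/3743 = 42276*(1/520) + 3485/3743 = 813/10 + 3485/3743 = 3077909/37430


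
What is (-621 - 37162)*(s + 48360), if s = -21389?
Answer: -1019045293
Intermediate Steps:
(-621 - 37162)*(s + 48360) = (-621 - 37162)*(-21389 + 48360) = -37783*26971 = -1019045293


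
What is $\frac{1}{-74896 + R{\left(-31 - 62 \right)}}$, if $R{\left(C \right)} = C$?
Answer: $- \frac{1}{74989} \approx -1.3335 \cdot 10^{-5}$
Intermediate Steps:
$\frac{1}{-74896 + R{\left(-31 - 62 \right)}} = \frac{1}{-74896 - 93} = \frac{1}{-74989} = - \frac{1}{74989}$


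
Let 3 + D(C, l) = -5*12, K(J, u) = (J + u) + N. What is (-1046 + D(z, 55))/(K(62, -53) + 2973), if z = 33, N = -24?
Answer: -1109/2958 ≈ -0.37492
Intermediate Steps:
K(J, u) = -24 + J + u (K(J, u) = (J + u) - 24 = -24 + J + u)
D(C, l) = -63 (D(C, l) = -3 - 5*12 = -3 - 60 = -63)
(-1046 + D(z, 55))/(K(62, -53) + 2973) = (-1046 - 63)/((-24 + 62 - 53) + 2973) = -1109/(-15 + 2973) = -1109/2958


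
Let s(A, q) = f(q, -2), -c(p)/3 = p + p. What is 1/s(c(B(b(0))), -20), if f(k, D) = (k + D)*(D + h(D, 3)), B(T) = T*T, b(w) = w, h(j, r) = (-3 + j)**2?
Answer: -1/506 ≈ -0.0019763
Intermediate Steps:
B(T) = T**2
f(k, D) = (D + k)*(D + (-3 + D)**2) (f(k, D) = (k + D)*(D + (-3 + D)**2) = (D + k)*(D + (-3 + D)**2))
c(p) = -6*p (c(p) = -3*(p + p) = -6*p)
s(A, q) = -46 + 23*q (s(A, q) = (-2)**2 - 2*q - 2*(-3 - 2)**2 + q*(-3 - 2)**2 = 4 - 2*q - 2*(-5)**2 + q*(-5)**2 = 4 - 2*q - 2*25 + q*25 = 4 - 2*q - 50 + 25*q = -46 + 23*q)
1/s(c(B(b(0))), -20) = 1/(-46 + 23*(-20)) = 1/(-46 - 460) = 1/(-506) = -1/506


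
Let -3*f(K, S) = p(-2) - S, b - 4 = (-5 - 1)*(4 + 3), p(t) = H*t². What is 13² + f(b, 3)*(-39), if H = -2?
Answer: 26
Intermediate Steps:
p(t) = -2*t²
b = -38 (b = 4 + (-5 - 1)*(4 + 3) = 4 - 6*7 = 4 - 42 = -38)
f(K, S) = 8/3 + S/3 (f(K, S) = -(-2*(-2)² - S)/3 = -(-2*4 - S)/3 = -(-8 - S)/3 = 8/3 + S/3)
13² + f(b, 3)*(-39) = 13² + (8/3 + (⅓)*3)*(-39) = 169 + (8/3 + 1)*(-39) = 169 + (11/3)*(-39) = 169 - 143 = 26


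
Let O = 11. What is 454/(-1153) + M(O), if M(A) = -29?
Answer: -33891/1153 ≈ -29.394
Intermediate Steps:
454/(-1153) + M(O) = 454/(-1153) - 29 = 454*(-1/1153) - 29 = -454/1153 - 29 = -33891/1153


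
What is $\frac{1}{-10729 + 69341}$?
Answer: $\frac{1}{58612} \approx 1.7061 \cdot 10^{-5}$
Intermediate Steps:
$\frac{1}{-10729 + 69341} = \frac{1}{58612}$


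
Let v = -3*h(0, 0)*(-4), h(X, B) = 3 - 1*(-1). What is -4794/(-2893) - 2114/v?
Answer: -2942845/69432 ≈ -42.385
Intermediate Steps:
h(X, B) = 4 (h(X, B) = 3 + 1 = 4)
v = 48 (v = -3*4*(-4) = -12*(-4) = 48)
-4794/(-2893) - 2114/v = -4794/(-2893) - 2114/48 = -4794*(-1/2893) - 2114*1/48 = 4794/2893 - 1057/24 = -2942845/69432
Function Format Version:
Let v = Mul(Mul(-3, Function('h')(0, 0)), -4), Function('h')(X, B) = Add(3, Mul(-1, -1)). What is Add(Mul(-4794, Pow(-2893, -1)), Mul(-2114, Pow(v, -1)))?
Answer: Rational(-2942845, 69432) ≈ -42.385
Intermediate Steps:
Function('h')(X, B) = 4 (Function('h')(X, B) = Add(3, 1) = 4)
v = 48 (v = Mul(Mul(-3, 4), -4) = Mul(-12, -4) = 48)
Add(Mul(-4794, Pow(-2893, -1)), Mul(-2114, Pow(v, -1))) = Add(Mul(-4794, Pow(-2893, -1)), Mul(-2114, Pow(48, -1))) = Add(Mul(-4794, Rational(-1, 2893)), Mul(-2114, Rational(1, 48))) = Add(Rational(4794, 2893), Rational(-1057, 24)) = Rational(-2942845, 69432)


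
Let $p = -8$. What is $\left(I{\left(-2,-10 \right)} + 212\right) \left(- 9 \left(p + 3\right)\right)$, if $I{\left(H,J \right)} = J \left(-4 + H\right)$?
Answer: $12240$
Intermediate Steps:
$\left(I{\left(-2,-10 \right)} + 212\right) \left(- 9 \left(p + 3\right)\right) = \left(- 10 \left(-4 - 2\right) + 212\right) \left(- 9 \left(-8 + 3\right)\right) = \left(\left(-10\right) \left(-6\right) + 212\right) \left(\left(-9\right) \left(-5\right)\right) = \left(60 + 212\right) 45 = 272 \cdot 45 = 12240$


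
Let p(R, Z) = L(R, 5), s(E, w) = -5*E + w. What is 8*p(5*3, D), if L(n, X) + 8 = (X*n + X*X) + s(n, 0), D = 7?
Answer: 136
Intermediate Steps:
s(E, w) = w - 5*E
L(n, X) = -8 + X² - 5*n + X*n (L(n, X) = -8 + ((X*n + X*X) + (0 - 5*n)) = -8 + ((X*n + X²) - 5*n) = -8 + ((X² + X*n) - 5*n) = -8 + (X² - 5*n + X*n) = -8 + X² - 5*n + X*n)
p(R, Z) = 17 (p(R, Z) = -8 + 5² - 5*R + 5*R = -8 + 25 - 5*R + 5*R = 17)
8*p(5*3, D) = 8*17 = 136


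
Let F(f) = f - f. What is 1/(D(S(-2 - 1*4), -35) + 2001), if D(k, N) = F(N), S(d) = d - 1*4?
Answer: 1/2001 ≈ 0.00049975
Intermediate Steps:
S(d) = -4 + d (S(d) = d - 4 = -4 + d)
F(f) = 0
D(k, N) = 0
1/(D(S(-2 - 1*4), -35) + 2001) = 1/(0 + 2001) = 1/2001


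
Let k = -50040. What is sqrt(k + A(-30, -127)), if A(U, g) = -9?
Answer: 3*I*sqrt(5561) ≈ 223.72*I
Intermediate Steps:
sqrt(k + A(-30, -127)) = sqrt(-50040 - 9) = sqrt(-50049) = 3*I*sqrt(5561)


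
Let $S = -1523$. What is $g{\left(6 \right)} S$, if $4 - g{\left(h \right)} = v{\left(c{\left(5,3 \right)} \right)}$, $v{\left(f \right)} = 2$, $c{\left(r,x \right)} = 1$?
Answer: $-3046$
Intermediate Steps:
$g{\left(h \right)} = 2$ ($g{\left(h \right)} = 4 - 2 = 2$)
$g{\left(6 \right)} S = 2 \left(-1523\right) = -3046$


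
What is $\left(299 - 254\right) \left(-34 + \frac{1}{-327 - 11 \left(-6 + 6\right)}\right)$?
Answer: $- \frac{166785}{109} \approx -1530.1$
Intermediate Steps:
$\left(299 - 254\right) \left(-34 + \frac{1}{-327 - 11 \left(-6 + 6\right)}\right) = 45 \left(-34 + \frac{1}{-327 - 0}\right) = 45 \left(-34 + \frac{1}{-327 + 0}\right) = 45 \left(-34 + \frac{1}{-327}\right) = 45 \left(-34 - \frac{1}{327}\right) = 45 \left(- \frac{11119}{327}\right) = - \frac{166785}{109}$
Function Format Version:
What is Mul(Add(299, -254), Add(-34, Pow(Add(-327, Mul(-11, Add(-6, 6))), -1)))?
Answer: Rational(-166785, 109) ≈ -1530.1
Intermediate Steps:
Mul(Add(299, -254), Add(-34, Pow(Add(-327, Mul(-11, Add(-6, 6))), -1))) = Mul(45, Add(-34, Pow(Add(-327, Mul(-11, 0)), -1))) = Mul(45, Add(-34, Pow(Add(-327, 0), -1))) = Mul(45, Add(-34, Pow(-327, -1))) = Mul(45, Add(-34, Rational(-1, 327))) = Mul(45, Rational(-11119, 327)) = Rational(-166785, 109)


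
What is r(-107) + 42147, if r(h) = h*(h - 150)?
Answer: 69646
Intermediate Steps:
r(h) = h*(-150 + h)
r(-107) + 42147 = -107*(-150 - 107) + 42147 = -107*(-257) + 42147 = 27499 + 42147 = 69646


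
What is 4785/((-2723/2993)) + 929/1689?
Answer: -24186492278/4599147 ≈ -5258.9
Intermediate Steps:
4785/((-2723/2993)) + 929/1689 = 4785/((-2723*1/2993)) + 929*(1/1689) = 4785/(-2723/2993) + 929/1689 = 4785*(-2993/2723) + 929/1689 = -14321505/2723 + 929/1689 = -24186492278/4599147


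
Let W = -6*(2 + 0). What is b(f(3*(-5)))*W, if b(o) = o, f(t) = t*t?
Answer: -2700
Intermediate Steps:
f(t) = t²
W = -12 (W = -6*2 = -12)
b(f(3*(-5)))*W = (3*(-5))²*(-12) = (-15)²*(-12) = 225*(-12) = -2700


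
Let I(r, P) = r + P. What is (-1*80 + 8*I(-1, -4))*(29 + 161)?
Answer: -22800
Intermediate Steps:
I(r, P) = P + r
(-1*80 + 8*I(-1, -4))*(29 + 161) = (-1*80 + 8*(-4 - 1))*(29 + 161) = (-80 + 8*(-5))*190 = (-80 - 40)*190 = -120*190 = -22800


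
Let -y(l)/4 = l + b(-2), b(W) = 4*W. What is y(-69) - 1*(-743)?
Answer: 1051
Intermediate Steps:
y(l) = 32 - 4*l (y(l) = -4*(l + 4*(-2)) = -4*(l - 8) = -4*(-8 + l) = 32 - 4*l)
y(-69) - 1*(-743) = (32 - 4*(-69)) - 1*(-743) = (32 + 276) + 743 = 308 + 743 = 1051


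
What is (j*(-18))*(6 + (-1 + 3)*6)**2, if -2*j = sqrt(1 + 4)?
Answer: 2916*sqrt(5) ≈ 6520.4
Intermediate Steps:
j = -sqrt(5)/2 (j = -sqrt(1 + 4)/2 = -sqrt(5)/2 ≈ -1.1180)
(j*(-18))*(6 + (-1 + 3)*6)**2 = (-sqrt(5)/2*(-18))*(6 + (-1 + 3)*6)**2 = (9*sqrt(5))*(6 + 2*6)**2 = (9*sqrt(5))*(6 + 12)**2 = (9*sqrt(5))*18**2 = (9*sqrt(5))*324 = 2916*sqrt(5)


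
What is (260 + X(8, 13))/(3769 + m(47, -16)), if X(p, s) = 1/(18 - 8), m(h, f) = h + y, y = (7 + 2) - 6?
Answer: 867/12730 ≈ 0.068107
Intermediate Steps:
y = 3 (y = 9 - 6 = 3)
m(h, f) = 3 + h (m(h, f) = h + 3 = 3 + h)
X(p, s) = ⅒ (X(p, s) = 1/10 = ⅒)
(260 + X(8, 13))/(3769 + m(47, -16)) = (260 + ⅒)/(3769 + (3 + 47)) = 2601/(10*(3769 + 50)) = (2601/10)/3819 = (2601/10)*(1/3819) = 867/12730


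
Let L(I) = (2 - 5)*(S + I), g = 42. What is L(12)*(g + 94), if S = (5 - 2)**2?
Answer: -8568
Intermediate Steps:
S = 9 (S = 3**2 = 9)
L(I) = -27 - 3*I (L(I) = (2 - 5)*(9 + I) = -3*(9 + I) = -27 - 3*I)
L(12)*(g + 94) = (-27 - 3*12)*(42 + 94) = (-27 - 36)*136 = -63*136 = -8568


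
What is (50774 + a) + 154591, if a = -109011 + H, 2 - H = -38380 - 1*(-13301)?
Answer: 121435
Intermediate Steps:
H = 25081 (H = 2 - (-38380 - 1*(-13301)) = 2 - (-38380 + 13301) = 2 - 1*(-25079) = 2 + 25079 = 25081)
a = -83930 (a = -109011 + 25081 = -83930)
(50774 + a) + 154591 = (50774 - 83930) + 154591 = -33156 + 154591 = 121435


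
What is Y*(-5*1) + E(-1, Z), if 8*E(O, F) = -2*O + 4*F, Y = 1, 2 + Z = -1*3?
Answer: -29/4 ≈ -7.2500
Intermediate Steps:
Z = -5 (Z = -2 - 1*3 = -2 - 3 = -5)
E(O, F) = F/2 - O/4 (E(O, F) = (-2*O + 4*F)/8 = F/2 - O/4)
Y*(-5*1) + E(-1, Z) = 1*(-5*1) + ((½)*(-5) - ¼*(-1)) = 1*(-5) + (-5/2 + ¼) = -5 - 9/4 = -29/4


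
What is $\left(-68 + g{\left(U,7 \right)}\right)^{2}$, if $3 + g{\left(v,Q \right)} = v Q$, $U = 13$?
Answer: $400$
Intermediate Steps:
$g{\left(v,Q \right)} = -3 + Q v$ ($g{\left(v,Q \right)} = -3 + v Q = -3 + Q v$)
$\left(-68 + g{\left(U,7 \right)}\right)^{2} = \left(-68 + \left(-3 + 7 \cdot 13\right)\right)^{2} = \left(-68 + \left(-3 + 91\right)\right)^{2} = \left(-68 + 88\right)^{2} = 20^{2} = 400$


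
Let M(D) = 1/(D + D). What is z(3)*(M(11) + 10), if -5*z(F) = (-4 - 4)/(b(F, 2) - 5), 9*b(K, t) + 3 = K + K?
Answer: -1326/385 ≈ -3.4442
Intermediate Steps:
b(K, t) = -⅓ + 2*K/9 (b(K, t) = -⅓ + (K + K)/9 = -⅓ + (2*K)/9 = -⅓ + 2*K/9)
M(D) = 1/(2*D)
z(F) = 8/(5*(-16/3 + 2*F/9)) (z(F) = -(-4 - 4)/(5*((-⅓ + 2*F/9) - 5)) = -(-8)/(5*(-16/3 + 2*F/9)) = 8/(5*(-16/3 + 2*F/9)))
z(3)*(M(11) + 10) = (36/(5*(-24 + 3)))*((½)/11 + 10) = ((36/5)/(-21))*((½)*(1/11) + 10) = ((36/5)*(-1/21))*(1/22 + 10) = -12/35*221/22 = -1326/385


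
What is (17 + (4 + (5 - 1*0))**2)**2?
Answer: 9604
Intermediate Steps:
(17 + (4 + (5 - 1*0))**2)**2 = (17 + (4 + (5 + 0))**2)**2 = (17 + (4 + 5)**2)**2 = (17 + 9**2)**2 = (17 + 81)**2 = 98**2 = 9604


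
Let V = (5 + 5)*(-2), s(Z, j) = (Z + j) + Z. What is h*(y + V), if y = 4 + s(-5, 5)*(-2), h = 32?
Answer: -192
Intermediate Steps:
s(Z, j) = j + 2*Z
y = 14 (y = 4 + (5 + 2*(-5))*(-2) = 4 + (5 - 10)*(-2) = 4 - 5*(-2) = 4 + 10 = 14)
V = -20 (V = 10*(-2) = -20)
h*(y + V) = 32*(14 - 20) = 32*(-6) = -192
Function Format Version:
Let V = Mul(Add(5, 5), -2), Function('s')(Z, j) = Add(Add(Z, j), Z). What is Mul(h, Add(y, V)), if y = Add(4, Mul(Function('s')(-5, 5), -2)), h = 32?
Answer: -192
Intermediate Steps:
Function('s')(Z, j) = Add(j, Mul(2, Z))
y = 14 (y = Add(4, Mul(Add(5, Mul(2, -5)), -2)) = Add(4, Mul(Add(5, -10), -2)) = Add(4, Mul(-5, -2)) = Add(4, 10) = 14)
V = -20 (V = Mul(10, -2) = -20)
Mul(h, Add(y, V)) = Mul(32, Add(14, -20)) = Mul(32, -6) = -192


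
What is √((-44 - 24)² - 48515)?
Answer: I*√43891 ≈ 209.5*I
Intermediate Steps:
√((-44 - 24)² - 48515) = √((-68)² - 48515) = √(4624 - 48515) = √(-43891) = I*√43891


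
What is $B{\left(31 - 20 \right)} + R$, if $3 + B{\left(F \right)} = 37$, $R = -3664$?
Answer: $-3630$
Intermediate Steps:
$B{\left(F \right)} = 34$ ($B{\left(F \right)} = -3 + 37 = 34$)
$B{\left(31 - 20 \right)} + R = 34 - 3664 = -3630$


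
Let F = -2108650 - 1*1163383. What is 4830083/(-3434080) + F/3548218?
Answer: -14187305263367/6092432234720 ≈ -2.3287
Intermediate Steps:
F = -3272033 (F = -2108650 - 1163383 = -3272033)
4830083/(-3434080) + F/3548218 = 4830083/(-3434080) - 3272033/3548218 = 4830083*(-1/3434080) - 3272033*1/3548218 = -4830083/3434080 - 3272033/3548218 = -14187305263367/6092432234720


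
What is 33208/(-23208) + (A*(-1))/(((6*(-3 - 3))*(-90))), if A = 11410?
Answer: -1551655/313308 ≈ -4.9525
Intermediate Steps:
33208/(-23208) + (A*(-1))/(((6*(-3 - 3))*(-90))) = 33208/(-23208) + (11410*(-1))/(((6*(-3 - 3))*(-90))) = 33208*(-1/23208) - 11410/((6*(-6))*(-90)) = -4151/2901 - 11410/((-36*(-90))) = -4151/2901 - 11410/3240 = -4151/2901 - 11410*1/3240 = -4151/2901 - 1141/324 = -1551655/313308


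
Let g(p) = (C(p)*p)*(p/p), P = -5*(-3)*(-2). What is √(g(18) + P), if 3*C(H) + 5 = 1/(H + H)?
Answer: I*√2154/6 ≈ 7.7352*I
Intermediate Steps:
P = -30 (P = 15*(-2) = -30)
C(H) = -5/3 + 1/(6*H) (C(H) = -5/3 + 1/(3*(H + H)) = -5/3 + 1/(3*((2*H))) = -5/3 + (1/(2*H))/3 = -5/3 + 1/(6*H))
g(p) = ⅙ - 5*p/3 (g(p) = (((1 - 10*p)/(6*p))*p)*(p/p) = (⅙ - 5*p/3)*1 = ⅙ - 5*p/3)
√(g(18) + P) = √((⅙ - 5/3*18) - 30) = √((⅙ - 30) - 30) = √(-179/6 - 30) = √(-359/6) = I*√2154/6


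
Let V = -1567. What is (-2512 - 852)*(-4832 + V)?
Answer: 21526236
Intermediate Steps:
(-2512 - 852)*(-4832 + V) = (-2512 - 852)*(-4832 - 1567) = -3364*(-6399) = 21526236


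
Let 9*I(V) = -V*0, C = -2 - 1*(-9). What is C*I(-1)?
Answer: 0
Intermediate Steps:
C = 7 (C = -2 + 9 = 7)
I(V) = 0 (I(V) = (-V*0)/9 = (⅑)*0 = 0)
C*I(-1) = 7*0 = 0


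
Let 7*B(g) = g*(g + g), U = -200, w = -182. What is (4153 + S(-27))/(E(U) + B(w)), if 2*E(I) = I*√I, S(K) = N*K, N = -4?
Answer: 5040763/11445912 + 532625*I*√2/11445912 ≈ 0.4404 + 0.065809*I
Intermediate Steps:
S(K) = -4*K
B(g) = 2*g²/7 (B(g) = (g*(g + g))/7 = (g*(2*g))/7 = (2*g²)/7 = 2*g²/7)
E(I) = I^(3/2)/2 (E(I) = (I*√I)/2 = I^(3/2)/2)
(4153 + S(-27))/(E(U) + B(w)) = (4153 - 4*(-27))/((-200)^(3/2)/2 + (2/7)*(-182)²) = (4153 + 108)/((-2000*I*√2)/2 + (2/7)*33124) = 4261/(-1000*I*√2 + 9464) = 4261/(9464 - 1000*I*√2)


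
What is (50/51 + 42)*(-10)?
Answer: -21920/51 ≈ -429.80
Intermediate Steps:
(50/51 + 42)*(-10) = (2192/51)*(-10) = -21920/51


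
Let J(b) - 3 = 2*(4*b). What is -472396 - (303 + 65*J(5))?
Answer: -475494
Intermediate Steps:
J(b) = 3 + 8*b (J(b) = 3 + 2*(4*b) = 3 + 8*b)
-472396 - (303 + 65*J(5)) = -472396 - (303 + 65*(3 + 8*5)) = -472396 - (303 + 65*(3 + 40)) = -472396 - (303 + 65*43) = -472396 - (303 + 2795) = -472396 - 1*3098 = -472396 - 3098 = -475494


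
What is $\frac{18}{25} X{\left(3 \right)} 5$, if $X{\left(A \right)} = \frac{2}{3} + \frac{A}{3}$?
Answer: $6$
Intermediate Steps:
$X{\left(A \right)} = \frac{2}{3} + \frac{A}{3}$ ($X{\left(A \right)} = 2 \cdot \frac{1}{3} + A \frac{1}{3} = \frac{2}{3} + \frac{A}{3}$)
$\frac{18}{25} X{\left(3 \right)} 5 = \frac{18}{25} \left(\frac{2}{3} + \frac{1}{3} \cdot 3\right) 5 = 18 \cdot \frac{1}{25} \left(\frac{2}{3} + 1\right) 5 = \frac{18}{25} \cdot \frac{5}{3} \cdot 5 = \frac{6}{5} \cdot 5 = 6$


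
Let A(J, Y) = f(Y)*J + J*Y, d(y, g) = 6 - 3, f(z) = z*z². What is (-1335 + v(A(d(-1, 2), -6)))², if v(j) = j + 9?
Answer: 3968064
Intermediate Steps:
f(z) = z³
d(y, g) = 3
A(J, Y) = J*Y + J*Y³ (A(J, Y) = Y³*J + J*Y = J*Y³ + J*Y = J*Y + J*Y³)
v(j) = 9 + j
(-1335 + v(A(d(-1, 2), -6)))² = (-1335 + (9 + 3*(-6)*(1 + (-6)²)))² = (-1335 + (9 + 3*(-6)*(1 + 36)))² = (-1335 + (9 + 3*(-6)*37))² = (-1335 + (9 - 666))² = (-1335 - 657)² = (-1992)² = 3968064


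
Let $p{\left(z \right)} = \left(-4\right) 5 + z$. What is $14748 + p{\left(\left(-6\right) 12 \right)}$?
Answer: $14656$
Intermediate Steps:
$p{\left(z \right)} = -20 + z$
$14748 + p{\left(\left(-6\right) 12 \right)} = 14748 - 92 = 14656$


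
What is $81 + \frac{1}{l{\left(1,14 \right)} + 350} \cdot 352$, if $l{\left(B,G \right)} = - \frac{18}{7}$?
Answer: $\frac{6233}{76} \approx 82.013$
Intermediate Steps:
$l{\left(B,G \right)} = - \frac{18}{7}$ ($l{\left(B,G \right)} = \left(-18\right) \frac{1}{7} = - \frac{18}{7}$)
$81 + \frac{1}{l{\left(1,14 \right)} + 350} \cdot 352 = 81 + \frac{1}{- \frac{18}{7} + 350} \cdot 352 = 81 + \frac{1}{\frac{2432}{7}} \cdot 352 = 81 + \frac{7}{2432} \cdot 352 = 81 + \frac{77}{76} = \frac{6233}{76}$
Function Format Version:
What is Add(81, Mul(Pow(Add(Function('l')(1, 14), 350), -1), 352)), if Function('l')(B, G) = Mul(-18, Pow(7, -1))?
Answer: Rational(6233, 76) ≈ 82.013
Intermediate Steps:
Function('l')(B, G) = Rational(-18, 7) (Function('l')(B, G) = Mul(-18, Rational(1, 7)) = Rational(-18, 7))
Add(81, Mul(Pow(Add(Function('l')(1, 14), 350), -1), 352)) = Add(81, Mul(Pow(Add(Rational(-18, 7), 350), -1), 352)) = Add(81, Mul(Pow(Rational(2432, 7), -1), 352)) = Add(81, Mul(Rational(7, 2432), 352)) = Add(81, Rational(77, 76)) = Rational(6233, 76)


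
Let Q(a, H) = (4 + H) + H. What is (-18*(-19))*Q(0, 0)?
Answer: 1368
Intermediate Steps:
Q(a, H) = 4 + 2*H
(-18*(-19))*Q(0, 0) = (-18*(-19))*(4 + 2*0) = 342*(4 + 0) = 342*4 = 1368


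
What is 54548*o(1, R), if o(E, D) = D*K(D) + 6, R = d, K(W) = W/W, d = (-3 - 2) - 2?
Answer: -54548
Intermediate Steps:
d = -7 (d = -5 - 2 = -7)
K(W) = 1
R = -7
o(E, D) = 6 + D (o(E, D) = D*1 + 6 = D + 6 = 6 + D)
54548*o(1, R) = 54548*(6 - 7) = 54548*(-1) = -54548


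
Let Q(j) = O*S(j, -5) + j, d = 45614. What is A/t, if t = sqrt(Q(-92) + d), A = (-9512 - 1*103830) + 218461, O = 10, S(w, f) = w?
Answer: 105119*sqrt(44602)/44602 ≈ 497.74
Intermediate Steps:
Q(j) = 11*j (Q(j) = 10*j + j = 11*j)
A = 105119 (A = (-9512 - 103830) + 218461 = -113342 + 218461 = 105119)
t = sqrt(44602) (t = sqrt(11*(-92) + 45614) = sqrt(-1012 + 45614) = sqrt(44602) ≈ 211.19)
A/t = 105119/(sqrt(44602)) = 105119*(sqrt(44602)/44602) = 105119*sqrt(44602)/44602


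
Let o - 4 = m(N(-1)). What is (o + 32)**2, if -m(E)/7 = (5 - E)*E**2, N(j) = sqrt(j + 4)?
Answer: 6084 - 2898*sqrt(3) ≈ 1064.5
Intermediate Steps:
N(j) = sqrt(4 + j)
m(E) = -7*E**2*(5 - E) (m(E) = -7*(5 - E)*E**2 = -7*E**2*(5 - E))
o = -101 + 21*sqrt(3) (o = 4 + 7*(sqrt(4 - 1))**2*(-5 + sqrt(4 - 1)) = 4 + 7*(sqrt(3))**2*(-5 + sqrt(3)) = 4 + 7*3*(-5 + sqrt(3)) = 4 + (-105 + 21*sqrt(3)) = -101 + 21*sqrt(3) ≈ -64.627)
(o + 32)**2 = ((-101 + 21*sqrt(3)) + 32)**2 = (-69 + 21*sqrt(3))**2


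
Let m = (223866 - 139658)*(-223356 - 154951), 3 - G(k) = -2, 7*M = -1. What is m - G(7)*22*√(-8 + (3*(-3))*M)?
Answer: -31856475856 - 110*I*√329/7 ≈ -3.1856e+10 - 285.03*I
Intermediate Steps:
M = -⅐ (M = (⅐)*(-1) = -⅐ ≈ -0.14286)
G(k) = 5 (G(k) = 3 - 1*(-2) = 3 + 2 = 5)
m = -31856475856 (m = 84208*(-378307) = -31856475856)
m - G(7)*22*√(-8 + (3*(-3))*M) = -31856475856 - 5*22*√(-8 + (3*(-3))*(-⅐)) = -31856475856 - 110*√(-8 - 9*(-⅐)) = -31856475856 - 110*√(-8 + 9/7) = -31856475856 - 110*√(-47/7) = -31856475856 - 110*I*√329/7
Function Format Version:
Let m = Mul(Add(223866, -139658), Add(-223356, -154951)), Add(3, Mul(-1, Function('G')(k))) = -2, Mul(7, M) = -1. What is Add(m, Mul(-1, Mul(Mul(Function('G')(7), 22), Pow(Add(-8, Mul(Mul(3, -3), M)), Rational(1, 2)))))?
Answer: Add(-31856475856, Mul(Rational(-110, 7), I, Pow(329, Rational(1, 2)))) ≈ Add(-3.1856e+10, Mul(-285.03, I))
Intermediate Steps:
M = Rational(-1, 7) (M = Mul(Rational(1, 7), -1) = Rational(-1, 7) ≈ -0.14286)
Function('G')(k) = 5 (Function('G')(k) = Add(3, Mul(-1, -2)) = Add(3, 2) = 5)
m = -31856475856 (m = Mul(84208, -378307) = -31856475856)
Add(m, Mul(-1, Mul(Mul(Function('G')(7), 22), Pow(Add(-8, Mul(Mul(3, -3), M)), Rational(1, 2))))) = Add(-31856475856, Mul(-1, Mul(Mul(5, 22), Pow(Add(-8, Mul(Mul(3, -3), Rational(-1, 7))), Rational(1, 2))))) = Add(-31856475856, Mul(-1, Mul(110, Pow(Add(-8, Mul(-9, Rational(-1, 7))), Rational(1, 2))))) = Add(-31856475856, Mul(-1, Mul(110, Pow(Add(-8, Rational(9, 7)), Rational(1, 2))))) = Add(-31856475856, Mul(-1, Mul(110, Pow(Rational(-47, 7), Rational(1, 2))))) = Add(-31856475856, Mul(-1, Mul(110, Mul(Rational(1, 7), I, Pow(329, Rational(1, 2)))))) = Add(-31856475856, Mul(-1, Mul(Rational(110, 7), I, Pow(329, Rational(1, 2))))) = Add(-31856475856, Mul(Rational(-110, 7), I, Pow(329, Rational(1, 2))))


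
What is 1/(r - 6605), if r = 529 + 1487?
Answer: -1/4589 ≈ -0.00021791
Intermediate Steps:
r = 2016
1/(r - 6605) = 1/(2016 - 6605) = 1/(-4589) = -1/4589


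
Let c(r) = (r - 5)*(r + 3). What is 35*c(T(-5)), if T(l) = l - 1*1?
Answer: 1155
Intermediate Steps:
T(l) = -1 + l (T(l) = l - 1 = -1 + l)
c(r) = (-5 + r)*(3 + r)
35*c(T(-5)) = 35*(-15 + (-1 - 5)² - 2*(-1 - 5)) = 35*(-15 + (-6)² - 2*(-6)) = 35*(-15 + 36 + 12) = 35*33 = 1155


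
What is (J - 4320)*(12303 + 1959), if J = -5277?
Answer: -136872414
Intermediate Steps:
(J - 4320)*(12303 + 1959) = (-5277 - 4320)*(12303 + 1959) = -9597*14262 = -136872414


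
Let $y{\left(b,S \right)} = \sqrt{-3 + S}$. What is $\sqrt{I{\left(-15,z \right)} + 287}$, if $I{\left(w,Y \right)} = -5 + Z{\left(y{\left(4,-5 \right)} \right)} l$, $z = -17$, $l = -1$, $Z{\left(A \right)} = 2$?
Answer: $2 \sqrt{70} \approx 16.733$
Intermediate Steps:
$I{\left(w,Y \right)} = -7$ ($I{\left(w,Y \right)} = -5 + 2 \left(-1\right) = -5 - 2 = -7$)
$\sqrt{I{\left(-15,z \right)} + 287} = \sqrt{-7 + 287} = \sqrt{280} = 2 \sqrt{70}$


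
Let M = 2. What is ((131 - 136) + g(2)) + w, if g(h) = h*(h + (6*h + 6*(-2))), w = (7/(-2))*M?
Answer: -8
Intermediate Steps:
w = -7 (w = (7/(-2))*2 = (7*(-½))*2 = -7/2*2 = -7)
g(h) = h*(-12 + 7*h) (g(h) = h*(h + (6*h - 12)) = h*(h + (-12 + 6*h)) = h*(-12 + 7*h))
((131 - 136) + g(2)) + w = ((131 - 136) + 2*(-12 + 7*2)) - 7 = (-5 + 2*(-12 + 14)) - 7 = (-5 + 2*2) - 7 = (-5 + 4) - 7 = -1 - 7 = -8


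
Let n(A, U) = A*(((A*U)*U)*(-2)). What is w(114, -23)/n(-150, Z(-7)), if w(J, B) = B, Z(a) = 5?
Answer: 23/1125000 ≈ 2.0444e-5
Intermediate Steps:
n(A, U) = -2*A²*U² (n(A, U) = A*((A*U²)*(-2)) = A*(-2*A*U²) = -2*A²*U²)
w(114, -23)/n(-150, Z(-7)) = -23/((-2*(-150)²*5²)) = -23/((-2*22500*25)) = -23/(-1125000) = -23*(-1/1125000) = 23/1125000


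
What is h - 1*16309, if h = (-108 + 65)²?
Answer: -14460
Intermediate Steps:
h = 1849 (h = (-43)² = 1849)
h - 1*16309 = 1849 - 1*16309 = 1849 - 16309 = -14460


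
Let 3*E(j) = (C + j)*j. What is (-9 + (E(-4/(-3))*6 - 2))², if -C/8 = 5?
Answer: 1054729/81 ≈ 13021.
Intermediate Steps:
C = -40 (C = -8*5 = -40)
E(j) = j*(-40 + j)/3 (E(j) = ((-40 + j)*j)/3 = (j*(-40 + j))/3 = j*(-40 + j)/3)
(-9 + (E(-4/(-3))*6 - 2))² = (-9 + (((-4/(-3))*(-40 - 4/(-3))/3)*6 - 2))² = (-9 + (((-4*(-⅓))*(-40 - 4*(-⅓))/3)*6 - 2))² = (-9 + (((⅓)*(4/3)*(-40 + 4/3))*6 - 2))² = (-9 + (((⅓)*(4/3)*(-116/3))*6 - 2))² = (-9 + (-464/27*6 - 2))² = (-9 + (-928/9 - 2))² = (-9 - 946/9)² = (-1027/9)² = 1054729/81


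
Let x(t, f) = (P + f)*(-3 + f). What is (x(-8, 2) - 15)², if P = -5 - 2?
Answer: 100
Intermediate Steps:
P = -7
x(t, f) = (-7 + f)*(-3 + f)
(x(-8, 2) - 15)² = ((21 + 2² - 10*2) - 15)² = ((21 + 4 - 20) - 15)² = (5 - 15)² = (-10)² = 100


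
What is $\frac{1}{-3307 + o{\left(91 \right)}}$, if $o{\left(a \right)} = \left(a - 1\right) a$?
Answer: $\frac{1}{4883} \approx 0.00020479$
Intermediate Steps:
$o{\left(a \right)} = a \left(-1 + a\right)$ ($o{\left(a \right)} = \left(-1 + a\right) a = a \left(-1 + a\right)$)
$\frac{1}{-3307 + o{\left(91 \right)}} = \frac{1}{-3307 + 91 \left(-1 + 91\right)} = \frac{1}{-3307 + 91 \cdot 90} = \frac{1}{-3307 + 8190} = \frac{1}{4883}$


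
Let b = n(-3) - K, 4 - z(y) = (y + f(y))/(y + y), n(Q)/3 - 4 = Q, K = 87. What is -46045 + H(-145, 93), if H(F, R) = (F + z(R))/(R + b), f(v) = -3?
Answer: -4283647/93 ≈ -46061.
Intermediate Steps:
n(Q) = 12 + 3*Q
z(y) = 4 - (-3 + y)/(2*y) (z(y) = 4 - (y - 3)/(y + y) = 4 - (-3 + y)/(2*y))
b = -84 (b = (12 + 3*(-3)) - 1*87 = (12 - 9) - 87 = 3 - 87 = -84)
H(F, R) = (F + (3 + 7*R)/(2*R))/(-84 + R) (H(F, R) = (F + (3 + 7*R)/(2*R))/(R - 84) = (F + (3 + 7*R)/(2*R))/(-84 + R))
-46045 + H(-145, 93) = -46045 + (½)*(3 + 7*93 + 2*(-145)*93)/(93*(-84 + 93)) = -46045 + (½)*(1/93)*(3 + 651 - 26970)/9 = -46045 + (½)*(1/93)*(⅑)*(-26316) = -46045 - 1462/93 = -4283647/93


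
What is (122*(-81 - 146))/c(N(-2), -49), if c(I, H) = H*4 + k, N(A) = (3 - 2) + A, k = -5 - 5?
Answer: 13847/103 ≈ 134.44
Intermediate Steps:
k = -10
N(A) = 1 + A
c(I, H) = -10 + 4*H (c(I, H) = H*4 - 10 = 4*H - 10 = -10 + 4*H)
(122*(-81 - 146))/c(N(-2), -49) = (122*(-81 - 146))/(-10 + 4*(-49)) = (122*(-227))/(-10 - 196) = -27694/(-206) = -27694*(-1/206) = 13847/103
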